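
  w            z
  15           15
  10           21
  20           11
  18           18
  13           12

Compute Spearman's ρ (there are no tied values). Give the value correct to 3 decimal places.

Rank w: 3, 1, 5, 4, 2
Rank z: 3, 5, 1, 4, 2
d = rank(w) − rank(z): 0, -4, 4, 0, 0; Σd² = 32
ρ = 1 − 6Σd² / [n(n²−1)] = 1 − 6×32 / (5×24) = 1 − 192/120 ≈ -0.600

-0.600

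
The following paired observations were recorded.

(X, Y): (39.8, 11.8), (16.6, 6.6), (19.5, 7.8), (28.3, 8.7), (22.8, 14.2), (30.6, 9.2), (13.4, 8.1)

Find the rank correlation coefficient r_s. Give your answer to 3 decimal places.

0.679

Rank X: 7, 2, 3, 5, 4, 6, 1
Rank Y: 6, 1, 2, 4, 7, 5, 3
d = rank(X) − rank(Y): 1, 1, 1, 1, -3, 1, -2; Σd² = 18
ρ = 1 − 6Σd² / [n(n²−1)] = 1 − 6×18 / (7×48) = 1 − 108/336 ≈ 0.679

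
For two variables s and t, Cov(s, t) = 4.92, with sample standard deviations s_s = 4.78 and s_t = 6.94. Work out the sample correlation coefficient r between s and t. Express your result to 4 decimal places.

r = Cov(s,t) / (s_s · s_t) = 4.92 / (4.78 × 6.94)
  = 4.92 / 33.1732 ≈ 0.1483

0.1483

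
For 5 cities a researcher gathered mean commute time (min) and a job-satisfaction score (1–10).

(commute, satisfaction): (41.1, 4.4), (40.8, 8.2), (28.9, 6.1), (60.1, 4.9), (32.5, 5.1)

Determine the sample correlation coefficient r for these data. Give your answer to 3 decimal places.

-0.214

n = 5, Σx = 203.4, Σy = 28.7, Σx² = 8857.32, Σy² = 173.83, Σxy = 1151.93
nΣxy − ΣxΣy = 5759.65 − 5837.58 = -77.93
nΣx² − (Σx)² = 44286.6 − 41371.56 = 2915.04; nΣy² − (Σy)² = 869.15 − 823.69 = 45.46
r = -77.93 / √(2915.04 × 45.46) = -77.93 / 364.0298 ≈ -0.214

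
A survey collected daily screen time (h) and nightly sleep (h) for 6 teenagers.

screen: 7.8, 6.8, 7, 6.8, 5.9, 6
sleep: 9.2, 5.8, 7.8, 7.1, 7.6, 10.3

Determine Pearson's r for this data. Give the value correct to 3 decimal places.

n = 6, Σx = 40.3, Σy = 47.8, Σx² = 273.13, Σy² = 393.38, Σxy = 320.72
nΣxy − ΣxΣy = 1924.32 − 1926.34 = -2.02
nΣx² − (Σx)² = 1638.78 − 1624.09 = 14.69; nΣy² − (Σy)² = 2360.28 − 2284.84 = 75.44
r = -2.02 / √(14.69 × 75.44) = -2.02 / 33.2898 ≈ -0.061

-0.061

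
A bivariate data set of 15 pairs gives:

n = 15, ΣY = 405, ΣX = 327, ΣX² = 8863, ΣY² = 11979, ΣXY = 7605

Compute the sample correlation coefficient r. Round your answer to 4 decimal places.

-0.9096

r = (nΣXY − ΣXΣY) / √[(nΣX² − (ΣX)²)(nΣY² − (ΣY)²)]
Numerator: 15×7605 − 327×405 = -18360
Denominator: √[(132945 − 106929)(179685 − 164025)] = √[26016 × 15660] = 20184.4138
r = -18360 / 20184.4138 ≈ -0.9096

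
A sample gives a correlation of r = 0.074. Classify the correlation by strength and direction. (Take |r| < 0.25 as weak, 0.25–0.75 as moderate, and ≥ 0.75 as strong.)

weak positive

r = 0.074 > 0 so the relationship is positive.
|r| = 0.074, which falls in the weak range.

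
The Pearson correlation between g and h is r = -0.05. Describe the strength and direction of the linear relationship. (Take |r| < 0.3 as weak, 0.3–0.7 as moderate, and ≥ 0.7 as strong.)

weak negative

r = -0.05 < 0 so the relationship is negative.
|r| = 0.05, which falls in the weak range.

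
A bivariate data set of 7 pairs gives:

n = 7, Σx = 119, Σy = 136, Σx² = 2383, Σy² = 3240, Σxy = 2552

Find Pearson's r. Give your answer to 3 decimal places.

0.517

r = (nΣxy − ΣxΣy) / √[(nΣx² − (Σx)²)(nΣy² − (Σy)²)]
Numerator: 7×2552 − 119×136 = 1680
Denominator: √[(16681 − 14161)(22680 − 18496)] = √[2520 × 4184] = 3247.1033
r = 1680 / 3247.1033 ≈ 0.517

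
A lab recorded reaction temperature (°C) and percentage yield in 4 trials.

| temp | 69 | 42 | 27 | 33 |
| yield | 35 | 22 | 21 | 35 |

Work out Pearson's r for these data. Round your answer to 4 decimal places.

n = 4, Σx = 171, Σy = 113, Σx² = 8343, Σy² = 3375, Σxy = 5061
nΣxy − ΣxΣy = 20244 − 19323 = 921
nΣx² − (Σx)² = 33372 − 29241 = 4131; nΣy² − (Σy)² = 13500 − 12769 = 731
r = 921 / √(4131 × 731) = 921 / 1737.7460 ≈ 0.5300

0.5300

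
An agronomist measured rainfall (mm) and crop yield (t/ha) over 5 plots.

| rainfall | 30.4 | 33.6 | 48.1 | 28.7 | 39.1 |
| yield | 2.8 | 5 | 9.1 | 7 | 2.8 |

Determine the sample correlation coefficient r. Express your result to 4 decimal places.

0.4722

n = 5, Σx = 179.9, Σy = 26.7, Σx² = 6719.23, Σy² = 172.49, Σxy = 1001.21
nΣxy − ΣxΣy = 5006.05 − 4803.33 = 202.72
nΣx² − (Σx)² = 33596.15 − 32364.01 = 1232.14; nΣy² − (Σy)² = 862.45 − 712.89 = 149.56
r = 202.72 / √(1232.14 × 149.56) = 202.72 / 429.2771 ≈ 0.4722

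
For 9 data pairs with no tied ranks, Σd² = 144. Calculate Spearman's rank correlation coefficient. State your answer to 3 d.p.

ρ = 1 − 6Σd² / [n(n²−1)] = 1 − 6×144 / (9×80)
  = 1 − 864/720 = 1 − 1.2000 ≈ -0.200

-0.200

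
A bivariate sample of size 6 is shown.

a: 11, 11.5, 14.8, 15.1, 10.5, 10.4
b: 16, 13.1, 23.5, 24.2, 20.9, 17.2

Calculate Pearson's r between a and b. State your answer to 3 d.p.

0.724

n = 6, Σa = 73.3, Σb = 114.9, Σa² = 918.71, Σb² = 2298.15, Σab = 1438.2
nΣab − ΣaΣb = 8629.2 − 8422.17 = 207.03
nΣa² − (Σa)² = 5512.26 − 5372.89 = 139.37; nΣb² − (Σb)² = 13788.9 − 13202.01 = 586.89
r = 207.03 / √(139.37 × 586.89) = 207.03 / 285.9980 ≈ 0.724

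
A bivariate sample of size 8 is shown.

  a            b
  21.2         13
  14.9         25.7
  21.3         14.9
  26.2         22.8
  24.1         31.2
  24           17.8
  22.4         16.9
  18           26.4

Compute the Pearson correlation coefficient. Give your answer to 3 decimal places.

n = 8, Σa = 172.1, Σb = 168.7, Σa² = 3794.15, Σb² = 3844.19, Σab = 3606.14
nΣab − ΣaΣb = 28849.12 − 29033.27 = -184.15
nΣa² − (Σa)² = 30353.2 − 29618.41 = 734.79; nΣb² − (Σb)² = 30753.52 − 28459.69 = 2293.83
r = -184.15 / √(734.79 × 2293.83) = -184.15 / 1298.2617 ≈ -0.142

-0.142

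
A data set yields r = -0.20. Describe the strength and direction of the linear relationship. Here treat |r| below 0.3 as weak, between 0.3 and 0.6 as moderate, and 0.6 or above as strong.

weak negative

r = -0.20 < 0 so the relationship is negative.
|r| = 0.20, which falls in the weak range.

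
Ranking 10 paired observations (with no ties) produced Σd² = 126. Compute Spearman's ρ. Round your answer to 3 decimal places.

ρ = 1 − 6Σd² / [n(n²−1)] = 1 − 6×126 / (10×99)
  = 1 − 756/990 = 1 − 0.7636 ≈ 0.236

0.236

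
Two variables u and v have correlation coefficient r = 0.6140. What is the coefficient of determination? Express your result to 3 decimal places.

r² = (0.6140)² = 0.377

0.377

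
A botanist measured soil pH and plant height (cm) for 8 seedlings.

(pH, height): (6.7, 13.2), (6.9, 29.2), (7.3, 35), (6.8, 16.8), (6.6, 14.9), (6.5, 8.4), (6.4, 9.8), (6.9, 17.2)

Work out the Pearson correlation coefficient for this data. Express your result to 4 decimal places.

n = 8, Σx = 54.1, Σy = 144.5, Σx² = 366.41, Σy² = 3218.57, Σxy = 994
nΣxy − ΣxΣy = 7952 − 7817.45 = 134.55
nΣx² − (Σx)² = 2931.28 − 2926.81 = 4.47; nΣy² − (Σy)² = 25748.56 − 20880.25 = 4868.31
r = 134.55 / √(4.47 × 4868.31) = 134.55 / 147.5173 ≈ 0.9121

0.9121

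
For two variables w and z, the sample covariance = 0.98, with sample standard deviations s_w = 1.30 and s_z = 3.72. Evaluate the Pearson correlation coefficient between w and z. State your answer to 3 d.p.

0.203

r = Cov(w,z) / (s_w · s_z) = 0.98 / (1.30 × 3.72)
  = 0.98 / 4.8360 ≈ 0.203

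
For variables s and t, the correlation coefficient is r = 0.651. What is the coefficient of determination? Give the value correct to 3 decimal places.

0.424

r² = (0.651)² = 0.424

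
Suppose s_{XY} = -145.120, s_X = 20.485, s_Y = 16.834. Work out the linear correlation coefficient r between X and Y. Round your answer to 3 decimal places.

r = Cov(X,Y) / (s_X · s_Y) = -145.120 / (20.485 × 16.834)
  = -145.120 / 344.8445 ≈ -0.421

-0.421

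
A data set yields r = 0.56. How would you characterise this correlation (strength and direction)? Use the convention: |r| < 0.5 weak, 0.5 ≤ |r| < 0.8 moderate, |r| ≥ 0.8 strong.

moderate positive

r = 0.56 > 0 so the relationship is positive.
|r| = 0.56, which falls in the moderate range.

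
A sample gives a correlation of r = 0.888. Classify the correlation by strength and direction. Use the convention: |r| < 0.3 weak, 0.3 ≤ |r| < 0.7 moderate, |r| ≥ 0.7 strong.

strong positive

r = 0.888 > 0 so the relationship is positive.
|r| = 0.888, which falls in the strong range.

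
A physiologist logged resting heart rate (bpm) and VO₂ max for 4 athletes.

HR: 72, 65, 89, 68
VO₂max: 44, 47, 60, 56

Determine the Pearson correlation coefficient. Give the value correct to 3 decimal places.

n = 4, Σx = 294, Σy = 207, Σx² = 21954, Σy² = 10881, Σxy = 15371
nΣxy − ΣxΣy = 61484 − 60858 = 626
nΣx² − (Σx)² = 87816 − 86436 = 1380; nΣy² − (Σy)² = 43524 − 42849 = 675
r = 626 / √(1380 × 675) = 626 / 965.1425 ≈ 0.649

0.649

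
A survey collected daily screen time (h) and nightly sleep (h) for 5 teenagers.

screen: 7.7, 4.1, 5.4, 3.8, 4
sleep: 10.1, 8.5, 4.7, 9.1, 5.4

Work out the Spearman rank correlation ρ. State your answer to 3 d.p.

Rank screen: 5, 3, 4, 1, 2
Rank sleep: 5, 3, 1, 4, 2
d = rank(screen) − rank(sleep): 0, 0, 3, -3, 0; Σd² = 18
ρ = 1 − 6Σd² / [n(n²−1)] = 1 − 6×18 / (5×24) = 1 − 108/120 ≈ 0.100

0.100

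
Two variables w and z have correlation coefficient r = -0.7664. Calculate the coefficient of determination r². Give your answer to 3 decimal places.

0.587

r² = (-0.7664)² = 0.587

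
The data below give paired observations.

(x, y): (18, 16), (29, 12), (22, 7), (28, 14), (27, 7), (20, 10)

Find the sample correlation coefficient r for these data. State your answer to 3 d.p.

n = 6, Σx = 144, Σy = 66, Σx² = 3562, Σy² = 794, Σxy = 1571
nΣxy − ΣxΣy = 9426 − 9504 = -78
nΣx² − (Σx)² = 21372 − 20736 = 636; nΣy² − (Σy)² = 4764 − 4356 = 408
r = -78 / √(636 × 408) = -78 / 509.3996 ≈ -0.153

-0.153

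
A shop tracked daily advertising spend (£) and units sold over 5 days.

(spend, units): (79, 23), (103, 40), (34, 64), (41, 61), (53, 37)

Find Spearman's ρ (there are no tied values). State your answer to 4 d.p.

Rank spend: 4, 5, 1, 2, 3
Rank units: 1, 3, 5, 4, 2
d = rank(spend) − rank(units): 3, 2, -4, -2, 1; Σd² = 34
ρ = 1 − 6Σd² / [n(n²−1)] = 1 − 6×34 / (5×24) = 1 − 204/120 ≈ -0.7000

-0.7000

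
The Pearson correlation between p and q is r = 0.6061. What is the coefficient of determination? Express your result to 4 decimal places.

0.3674

r² = (0.6061)² = 0.3674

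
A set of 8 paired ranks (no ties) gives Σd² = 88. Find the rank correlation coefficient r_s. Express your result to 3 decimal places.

ρ = 1 − 6Σd² / [n(n²−1)] = 1 − 6×88 / (8×63)
  = 1 − 528/504 = 1 − 1.0476 ≈ -0.048

-0.048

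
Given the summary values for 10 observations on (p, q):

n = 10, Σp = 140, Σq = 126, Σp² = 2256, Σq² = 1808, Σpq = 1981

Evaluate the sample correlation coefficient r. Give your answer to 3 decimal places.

r = (nΣpq − ΣpΣq) / √[(nΣp² − (Σp)²)(nΣq² − (Σq)²)]
Numerator: 10×1981 − 140×126 = 2170
Denominator: √[(22560 − 19600)(18080 − 15876)] = √[2960 × 2204] = 2554.1809
r = 2170 / 2554.1809 ≈ 0.850

0.850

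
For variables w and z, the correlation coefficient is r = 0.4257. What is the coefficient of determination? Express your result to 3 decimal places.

r² = (0.4257)² = 0.181

0.181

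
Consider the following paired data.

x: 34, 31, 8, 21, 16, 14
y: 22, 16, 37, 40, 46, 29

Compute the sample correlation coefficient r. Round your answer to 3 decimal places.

-0.702

n = 6, Σx = 124, Σy = 190, Σx² = 3074, Σy² = 6666, Σxy = 3522
nΣxy − ΣxΣy = 21132 − 23560 = -2428
nΣx² − (Σx)² = 18444 − 15376 = 3068; nΣy² − (Σy)² = 39996 − 36100 = 3896
r = -2428 / √(3068 × 3896) = -2428 / 3457.3007 ≈ -0.702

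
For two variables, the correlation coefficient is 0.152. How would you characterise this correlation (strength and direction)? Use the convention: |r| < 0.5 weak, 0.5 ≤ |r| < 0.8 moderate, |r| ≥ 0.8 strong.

weak positive

r = 0.152 > 0 so the relationship is positive.
|r| = 0.152, which falls in the weak range.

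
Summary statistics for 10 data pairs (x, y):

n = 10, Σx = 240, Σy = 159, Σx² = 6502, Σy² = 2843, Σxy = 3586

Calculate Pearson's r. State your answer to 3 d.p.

r = (nΣxy − ΣxΣy) / √[(nΣx² − (Σx)²)(nΣy² − (Σy)²)]
Numerator: 10×3586 − 240×159 = -2300
Denominator: √[(65020 − 57600)(28430 − 25281)] = √[7420 × 3149] = 4833.7956
r = -2300 / 4833.7956 ≈ -0.476

-0.476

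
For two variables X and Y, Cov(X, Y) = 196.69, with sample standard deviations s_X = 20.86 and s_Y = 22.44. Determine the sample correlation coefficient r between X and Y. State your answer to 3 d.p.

0.420

r = Cov(X,Y) / (s_X · s_Y) = 196.69 / (20.86 × 22.44)
  = 196.69 / 468.0984 ≈ 0.420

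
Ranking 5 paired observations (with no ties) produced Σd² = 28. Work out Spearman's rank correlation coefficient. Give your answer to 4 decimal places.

-0.4000

ρ = 1 − 6Σd² / [n(n²−1)] = 1 − 6×28 / (5×24)
  = 1 − 168/120 = 1 − 1.40000 ≈ -0.4000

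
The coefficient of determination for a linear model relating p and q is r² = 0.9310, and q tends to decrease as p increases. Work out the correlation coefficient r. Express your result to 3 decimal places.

|r| = √0.9310 = 0.965
The association is negative, so r = −0.965.

-0.965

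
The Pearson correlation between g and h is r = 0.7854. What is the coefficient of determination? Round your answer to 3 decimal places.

r² = (0.7854)² = 0.617

0.617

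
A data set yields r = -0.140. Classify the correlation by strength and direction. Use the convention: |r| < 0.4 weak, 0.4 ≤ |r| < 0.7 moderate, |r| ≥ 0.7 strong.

weak negative

r = -0.140 < 0 so the relationship is negative.
|r| = 0.140, which falls in the weak range.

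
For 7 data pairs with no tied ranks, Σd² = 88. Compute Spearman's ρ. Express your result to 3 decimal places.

-0.571

ρ = 1 − 6Σd² / [n(n²−1)] = 1 − 6×88 / (7×48)
  = 1 − 528/336 = 1 − 1.5714 ≈ -0.571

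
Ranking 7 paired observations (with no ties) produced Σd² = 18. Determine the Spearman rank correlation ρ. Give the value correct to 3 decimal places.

0.679

ρ = 1 − 6Σd² / [n(n²−1)] = 1 − 6×18 / (7×48)
  = 1 − 108/336 = 1 − 0.3214 ≈ 0.679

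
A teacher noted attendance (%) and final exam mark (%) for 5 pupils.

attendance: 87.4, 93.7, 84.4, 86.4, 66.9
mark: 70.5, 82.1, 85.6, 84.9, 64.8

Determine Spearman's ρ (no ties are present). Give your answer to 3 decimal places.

0.100

Rank attendance: 4, 5, 2, 3, 1
Rank mark: 2, 3, 5, 4, 1
d = rank(attendance) − rank(mark): 2, 2, -3, -1, 0; Σd² = 18
ρ = 1 − 6Σd² / [n(n²−1)] = 1 − 6×18 / (5×24) = 1 − 108/120 ≈ 0.100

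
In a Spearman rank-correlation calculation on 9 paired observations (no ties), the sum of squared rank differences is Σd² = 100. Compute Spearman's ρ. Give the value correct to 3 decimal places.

ρ = 1 − 6Σd² / [n(n²−1)] = 1 − 6×100 / (9×80)
  = 1 − 600/720 = 1 − 0.8333 ≈ 0.167

0.167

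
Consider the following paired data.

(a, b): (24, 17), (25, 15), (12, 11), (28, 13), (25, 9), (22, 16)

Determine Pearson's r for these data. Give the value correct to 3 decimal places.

0.233

n = 6, Σa = 136, Σb = 81, Σa² = 3238, Σb² = 1141, Σab = 1856
nΣab − ΣaΣb = 11136 − 11016 = 120
nΣa² − (Σa)² = 19428 − 18496 = 932; nΣb² − (Σb)² = 6846 − 6561 = 285
r = 120 / √(932 × 285) = 120 / 515.3834 ≈ 0.233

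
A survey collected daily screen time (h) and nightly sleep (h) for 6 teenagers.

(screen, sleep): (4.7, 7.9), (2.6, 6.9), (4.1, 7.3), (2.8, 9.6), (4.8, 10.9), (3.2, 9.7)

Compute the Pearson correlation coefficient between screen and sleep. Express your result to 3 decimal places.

n = 6, Σx = 22.2, Σy = 52.3, Σx² = 86.78, Σy² = 468.37, Σxy = 195.24
nΣxy − ΣxΣy = 1171.44 − 1161.06 = 10.38
nΣx² − (Σx)² = 520.68 − 492.84 = 27.84; nΣy² − (Σy)² = 2810.22 − 2735.29 = 74.93
r = 10.38 / √(27.84 × 74.93) = 10.38 / 45.6733 ≈ 0.227

0.227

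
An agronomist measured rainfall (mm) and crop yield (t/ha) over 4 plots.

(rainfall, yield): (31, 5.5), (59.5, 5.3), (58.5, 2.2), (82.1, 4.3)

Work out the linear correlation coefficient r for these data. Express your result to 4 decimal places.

n = 4, Σx = 231.1, Σy = 17.3, Σx² = 14663.91, Σy² = 81.67, Σxy = 967.58
nΣxy − ΣxΣy = 3870.32 − 3998.03 = -127.71
nΣx² − (Σx)² = 58655.64 − 53407.21 = 5248.43; nΣy² − (Σy)² = 326.68 − 299.29 = 27.39
r = -127.71 / √(5248.43 × 27.39) = -127.71 / 379.1497 ≈ -0.3368

-0.3368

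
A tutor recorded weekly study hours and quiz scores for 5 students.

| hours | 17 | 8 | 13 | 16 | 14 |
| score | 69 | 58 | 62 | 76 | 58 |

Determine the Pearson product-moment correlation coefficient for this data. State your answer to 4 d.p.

0.7149

n = 5, Σx = 68, Σy = 323, Σx² = 974, Σy² = 21109, Σxy = 4471
nΣxy − ΣxΣy = 22355 − 21964 = 391
nΣx² − (Σx)² = 4870 − 4624 = 246; nΣy² − (Σy)² = 105545 − 104329 = 1216
r = 391 / √(246 × 1216) = 391 / 546.9333 ≈ 0.7149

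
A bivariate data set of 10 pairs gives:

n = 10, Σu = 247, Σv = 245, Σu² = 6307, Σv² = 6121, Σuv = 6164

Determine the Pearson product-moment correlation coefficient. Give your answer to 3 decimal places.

0.720

r = (nΣuv − ΣuΣv) / √[(nΣu² − (Σu)²)(nΣv² − (Σv)²)]
Numerator: 10×6164 − 247×245 = 1125
Denominator: √[(63070 − 61009)(61210 − 60025)] = √[2061 × 1185] = 1562.7812
r = 1125 / 1562.7812 ≈ 0.720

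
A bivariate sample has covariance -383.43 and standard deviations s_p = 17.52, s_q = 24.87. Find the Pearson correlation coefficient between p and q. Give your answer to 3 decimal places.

r = Cov(p,q) / (s_p · s_q) = -383.43 / (17.52 × 24.87)
  = -383.43 / 435.7224 ≈ -0.880

-0.880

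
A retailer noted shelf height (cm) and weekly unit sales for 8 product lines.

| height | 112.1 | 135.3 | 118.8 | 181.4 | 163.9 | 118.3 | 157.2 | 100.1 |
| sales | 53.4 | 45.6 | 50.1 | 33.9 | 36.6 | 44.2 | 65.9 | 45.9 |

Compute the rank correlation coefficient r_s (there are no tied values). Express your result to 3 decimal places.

Rank height: 2, 5, 4, 8, 7, 3, 6, 1
Rank sales: 7, 4, 6, 1, 2, 3, 8, 5
d = rank(height) − rank(sales): -5, 1, -2, 7, 5, 0, -2, -4; Σd² = 124
ρ = 1 − 6Σd² / [n(n²−1)] = 1 − 6×124 / (8×63) = 1 − 744/504 ≈ -0.476

-0.476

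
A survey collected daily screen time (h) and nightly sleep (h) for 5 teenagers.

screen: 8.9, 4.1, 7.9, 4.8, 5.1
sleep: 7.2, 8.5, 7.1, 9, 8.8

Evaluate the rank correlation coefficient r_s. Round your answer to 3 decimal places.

-0.600

Rank screen: 5, 1, 4, 2, 3
Rank sleep: 2, 3, 1, 5, 4
d = rank(screen) − rank(sleep): 3, -2, 3, -3, -1; Σd² = 32
ρ = 1 − 6Σd² / [n(n²−1)] = 1 − 6×32 / (5×24) = 1 − 192/120 ≈ -0.600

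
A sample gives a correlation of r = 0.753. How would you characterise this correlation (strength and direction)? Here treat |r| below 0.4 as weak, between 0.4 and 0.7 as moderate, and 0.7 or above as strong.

strong positive

r = 0.753 > 0 so the relationship is positive.
|r| = 0.753, which falls in the strong range.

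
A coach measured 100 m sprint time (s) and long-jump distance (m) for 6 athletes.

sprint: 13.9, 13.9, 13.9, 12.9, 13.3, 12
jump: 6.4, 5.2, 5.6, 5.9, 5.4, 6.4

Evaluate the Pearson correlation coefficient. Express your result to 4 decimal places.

-0.4848

n = 6, Σx = 79.9, Σy = 34.9, Σx² = 1066.93, Σy² = 204.29, Σxy = 463.81
nΣxy − ΣxΣy = 2782.86 − 2788.51 = -5.65
nΣx² − (Σx)² = 6401.58 − 6384.01 = 17.57; nΣy² − (Σy)² = 1225.74 − 1218.01 = 7.73
r = -5.65 / √(17.57 × 7.73) = -5.65 / 11.6540 ≈ -0.4848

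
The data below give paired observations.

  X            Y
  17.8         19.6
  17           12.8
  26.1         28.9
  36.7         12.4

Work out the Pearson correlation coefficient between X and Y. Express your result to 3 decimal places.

n = 4, ΣX = 97.6, ΣY = 73.7, ΣX² = 2633.94, ΣY² = 1536.97, ΣXY = 1775.85
nΣXY − ΣXΣY = 7103.4 − 7193.12 = -89.72
nΣX² − (ΣX)² = 10535.76 − 9525.76 = 1010; nΣY² − (ΣY)² = 6147.88 − 5431.69 = 716.19
r = -89.72 / √(1010 × 716.19) = -89.72 / 850.5010 ≈ -0.105

-0.105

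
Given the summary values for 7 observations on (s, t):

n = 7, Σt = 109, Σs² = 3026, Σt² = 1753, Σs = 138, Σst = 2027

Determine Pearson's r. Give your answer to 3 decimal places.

r = (nΣst − ΣsΣt) / √[(nΣs² − (Σs)²)(nΣt² − (Σt)²)]
Numerator: 7×2027 − 138×109 = -853
Denominator: √[(21182 − 19044)(12271 − 11881)] = √[2138 × 390] = 913.1374
r = -853 / 913.1374 ≈ -0.934

-0.934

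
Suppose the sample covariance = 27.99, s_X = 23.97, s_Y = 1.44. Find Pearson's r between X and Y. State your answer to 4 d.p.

r = Cov(X,Y) / (s_X · s_Y) = 27.99 / (23.97 × 1.44)
  = 27.99 / 34.5168 ≈ 0.8109

0.8109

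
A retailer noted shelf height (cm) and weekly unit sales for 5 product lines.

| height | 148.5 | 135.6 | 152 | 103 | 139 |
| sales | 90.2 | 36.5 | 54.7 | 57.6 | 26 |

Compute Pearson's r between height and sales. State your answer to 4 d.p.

0.1395

n = 5, Σx = 678.1, Σy = 265, Σx² = 93473.61, Σy² = 16454.14, Σxy = 36205.3
nΣxy − ΣxΣy = 181026.5 − 179696.5 = 1330
nΣx² − (Σx)² = 467368.05 − 459819.61 = 7548.44; nΣy² − (Σy)² = 82270.7 − 70225 = 12045.7
r = 1330 / √(7548.44 × 12045.7) = 1330 / 9535.5254 ≈ 0.1395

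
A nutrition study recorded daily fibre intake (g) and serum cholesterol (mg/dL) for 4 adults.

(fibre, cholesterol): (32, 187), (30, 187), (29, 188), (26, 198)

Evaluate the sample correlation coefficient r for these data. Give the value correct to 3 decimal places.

-0.897

n = 4, Σx = 117, Σy = 760, Σx² = 3441, Σy² = 144486, Σxy = 22194
nΣxy − ΣxΣy = 88776 − 88920 = -144
nΣx² − (Σx)² = 13764 − 13689 = 75; nΣy² − (Σy)² = 577944 − 577600 = 344
r = -144 / √(75 × 344) = -144 / 160.6238 ≈ -0.897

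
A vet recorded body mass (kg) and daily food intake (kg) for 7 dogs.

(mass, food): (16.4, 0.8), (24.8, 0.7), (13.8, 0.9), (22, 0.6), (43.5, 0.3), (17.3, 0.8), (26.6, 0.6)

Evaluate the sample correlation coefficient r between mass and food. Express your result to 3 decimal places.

n = 7, Σx = 164.4, Σy = 4.7, Σx² = 4457.54, Σy² = 3.39, Σxy = 98.95
nΣxy − ΣxΣy = 692.65 − 772.68 = -80.03
nΣx² − (Σx)² = 31202.78 − 27027.36 = 4175.42; nΣy² − (Σy)² = 23.73 − 22.09 = 1.64
r = -80.03 / √(4175.42 × 1.64) = -80.03 / 82.7508 ≈ -0.967

-0.967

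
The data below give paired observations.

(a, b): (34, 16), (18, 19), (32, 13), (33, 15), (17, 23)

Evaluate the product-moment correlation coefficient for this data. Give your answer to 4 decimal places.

n = 5, Σa = 134, Σb = 86, Σa² = 3882, Σb² = 1540, Σab = 2188
nΣab − ΣaΣb = 10940 − 11524 = -584
nΣa² − (Σa)² = 19410 − 17956 = 1454; nΣb² − (Σb)² = 7700 − 7396 = 304
r = -584 / √(1454 × 304) = -584 / 664.8428 ≈ -0.8784

-0.8784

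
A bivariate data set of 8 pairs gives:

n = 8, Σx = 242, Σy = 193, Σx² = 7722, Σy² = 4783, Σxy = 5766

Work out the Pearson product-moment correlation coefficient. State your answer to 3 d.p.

-0.320

r = (nΣxy − ΣxΣy) / √[(nΣx² − (Σx)²)(nΣy² − (Σy)²)]
Numerator: 8×5766 − 242×193 = -578
Denominator: √[(61776 − 58564)(38264 − 37249)] = √[3212 × 1015] = 1805.5969
r = -578 / 1805.5969 ≈ -0.320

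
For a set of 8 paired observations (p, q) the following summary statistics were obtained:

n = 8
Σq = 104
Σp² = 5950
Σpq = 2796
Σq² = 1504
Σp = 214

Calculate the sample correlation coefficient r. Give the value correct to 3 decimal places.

r = (nΣpq − ΣpΣq) / √[(nΣp² − (Σp)²)(nΣq² − (Σq)²)]
Numerator: 8×2796 − 214×104 = 112
Denominator: √[(47600 − 45796)(12032 − 10816)] = √[1804 × 1216] = 1481.1023
r = 112 / 1481.1023 ≈ 0.076

0.076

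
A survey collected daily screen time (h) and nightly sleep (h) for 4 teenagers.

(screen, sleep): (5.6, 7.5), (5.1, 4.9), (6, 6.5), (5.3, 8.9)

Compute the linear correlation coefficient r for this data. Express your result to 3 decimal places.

n = 4, Σx = 22, Σy = 27.8, Σx² = 121.46, Σy² = 201.72, Σxy = 153.16
nΣxy − ΣxΣy = 612.64 − 611.6 = 1.04
nΣx² − (Σx)² = 485.84 − 484 = 1.84; nΣy² − (Σy)² = 806.88 − 772.84 = 34.04
r = 1.04 / √(1.84 × 34.04) = 1.04 / 7.9141 ≈ 0.131

0.131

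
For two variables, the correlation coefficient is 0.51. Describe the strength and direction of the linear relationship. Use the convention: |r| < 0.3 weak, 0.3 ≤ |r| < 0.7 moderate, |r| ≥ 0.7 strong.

r = 0.51 > 0 so the relationship is positive.
|r| = 0.51, which falls in the moderate range.

moderate positive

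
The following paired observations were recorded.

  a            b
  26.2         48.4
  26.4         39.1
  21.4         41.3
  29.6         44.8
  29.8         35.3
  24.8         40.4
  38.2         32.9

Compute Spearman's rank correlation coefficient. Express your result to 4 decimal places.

Rank a: 3, 4, 1, 5, 6, 2, 7
Rank b: 7, 3, 5, 6, 2, 4, 1
d = rank(a) − rank(b): -4, 1, -4, -1, 4, -2, 6; Σd² = 90
ρ = 1 − 6Σd² / [n(n²−1)] = 1 − 6×90 / (7×48) = 1 − 540/336 ≈ -0.6071

-0.6071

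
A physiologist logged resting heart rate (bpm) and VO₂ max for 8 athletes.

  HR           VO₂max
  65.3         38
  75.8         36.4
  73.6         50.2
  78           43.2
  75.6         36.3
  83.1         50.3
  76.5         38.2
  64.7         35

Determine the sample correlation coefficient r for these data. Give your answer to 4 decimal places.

0.5462

n = 8, Σx = 592.6, Σy = 327.6, Σx² = 44170, Σy² = 13687.26, Σxy = 24415.85
nΣxy − ΣxΣy = 195326.8 − 194135.76 = 1191.04
nΣx² − (Σx)² = 353360 − 351174.76 = 2185.24; nΣy² − (Σy)² = 109498.08 − 107321.76 = 2176.32
r = 1191.04 / √(2185.24 × 2176.32) = 1191.04 / 2180.7754 ≈ 0.5462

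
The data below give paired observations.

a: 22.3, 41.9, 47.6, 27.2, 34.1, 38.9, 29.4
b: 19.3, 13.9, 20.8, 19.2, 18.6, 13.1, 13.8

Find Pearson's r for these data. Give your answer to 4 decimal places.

n = 7, Σa = 241.4, Σb = 118.7, Σa² = 8798.88, Σb² = 2074.99, Σab = 4074.69
nΣab − ΣaΣb = 28522.83 − 28654.18 = -131.35
nΣa² − (Σa)² = 61592.16 − 58273.96 = 3318.2; nΣb² − (Σb)² = 14524.93 − 14089.69 = 435.24
r = -131.35 / √(3318.2 × 435.24) = -131.35 / 1201.7543 ≈ -0.1093

-0.1093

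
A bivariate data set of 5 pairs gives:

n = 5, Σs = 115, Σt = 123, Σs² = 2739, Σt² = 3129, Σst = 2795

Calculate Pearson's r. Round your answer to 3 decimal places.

-0.345

r = (nΣst − ΣsΣt) / √[(nΣs² − (Σs)²)(nΣt² − (Σt)²)]
Numerator: 5×2795 − 115×123 = -170
Denominator: √[(13695 − 13225)(15645 − 15129)] = √[470 × 516] = 492.4632
r = -170 / 492.4632 ≈ -0.345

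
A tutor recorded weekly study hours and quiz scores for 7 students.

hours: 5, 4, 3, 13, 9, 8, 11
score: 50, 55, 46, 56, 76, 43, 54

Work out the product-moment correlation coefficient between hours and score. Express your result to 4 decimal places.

0.3366

n = 7, Σx = 53, Σy = 380, Σx² = 485, Σy² = 21318, Σxy = 2958
nΣxy − ΣxΣy = 20706 − 20140 = 566
nΣx² − (Σx)² = 3395 − 2809 = 586; nΣy² − (Σy)² = 149226 − 144400 = 4826
r = 566 / √(586 × 4826) = 566 / 1681.6765 ≈ 0.3366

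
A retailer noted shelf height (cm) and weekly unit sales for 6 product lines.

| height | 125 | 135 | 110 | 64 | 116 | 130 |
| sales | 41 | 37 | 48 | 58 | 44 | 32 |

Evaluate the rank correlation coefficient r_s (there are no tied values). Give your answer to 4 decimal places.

-0.9429

Rank height: 4, 6, 2, 1, 3, 5
Rank sales: 3, 2, 5, 6, 4, 1
d = rank(height) − rank(sales): 1, 4, -3, -5, -1, 4; Σd² = 68
ρ = 1 − 6Σd² / [n(n²−1)] = 1 − 6×68 / (6×35) = 1 − 408/210 ≈ -0.9429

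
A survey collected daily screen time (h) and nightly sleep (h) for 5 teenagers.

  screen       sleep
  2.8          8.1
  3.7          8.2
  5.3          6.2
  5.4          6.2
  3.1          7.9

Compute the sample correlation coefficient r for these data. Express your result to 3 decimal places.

-0.944

n = 5, Σx = 20.3, Σy = 36.6, Σx² = 88.39, Σy² = 272.14, Σxy = 143.85
nΣxy − ΣxΣy = 719.25 − 742.98 = -23.73
nΣx² − (Σx)² = 441.95 − 412.09 = 29.86; nΣy² − (Σy)² = 1360.7 − 1339.56 = 21.14
r = -23.73 / √(29.86 × 21.14) = -23.73 / 25.1245 ≈ -0.944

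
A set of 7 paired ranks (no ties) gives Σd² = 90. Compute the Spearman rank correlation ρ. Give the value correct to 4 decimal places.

-0.6071

ρ = 1 − 6Σd² / [n(n²−1)] = 1 − 6×90 / (7×48)
  = 1 − 540/336 = 1 − 1.60714 ≈ -0.6071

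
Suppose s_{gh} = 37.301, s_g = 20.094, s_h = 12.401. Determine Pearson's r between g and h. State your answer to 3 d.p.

0.150

r = Cov(g,h) / (s_g · s_h) = 37.301 / (20.094 × 12.401)
  = 37.301 / 249.1857 ≈ 0.150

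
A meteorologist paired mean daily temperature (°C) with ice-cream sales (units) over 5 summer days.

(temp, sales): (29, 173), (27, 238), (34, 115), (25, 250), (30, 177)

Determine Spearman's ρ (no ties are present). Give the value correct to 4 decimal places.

Rank temp: 3, 2, 5, 1, 4
Rank sales: 2, 4, 1, 5, 3
d = rank(temp) − rank(sales): 1, -2, 4, -4, 1; Σd² = 38
ρ = 1 − 6Σd² / [n(n²−1)] = 1 − 6×38 / (5×24) = 1 − 228/120 ≈ -0.9000

-0.9000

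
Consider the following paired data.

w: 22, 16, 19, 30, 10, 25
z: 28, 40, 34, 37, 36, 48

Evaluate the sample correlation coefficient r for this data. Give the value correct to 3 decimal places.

0.162

n = 6, Σw = 122, Σz = 223, Σw² = 2726, Σz² = 8509, Σwz = 4572
nΣwz − ΣwΣz = 27432 − 27206 = 226
nΣw² − (Σw)² = 16356 − 14884 = 1472; nΣz² − (Σz)² = 51054 − 49729 = 1325
r = 226 / √(1472 × 1325) = 226 / 1396.5672 ≈ 0.162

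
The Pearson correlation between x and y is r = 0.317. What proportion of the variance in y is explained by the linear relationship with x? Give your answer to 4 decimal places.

r² = (0.317)² = 0.1005

0.1005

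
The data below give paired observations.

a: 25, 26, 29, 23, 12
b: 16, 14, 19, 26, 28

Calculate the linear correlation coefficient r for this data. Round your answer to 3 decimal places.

n = 5, Σa = 115, Σb = 103, Σa² = 2815, Σb² = 2273, Σab = 2249
nΣab − ΣaΣb = 11245 − 11845 = -600
nΣa² − (Σa)² = 14075 − 13225 = 850; nΣb² − (Σb)² = 11365 − 10609 = 756
r = -600 / √(850 × 756) = -600 / 801.6234 ≈ -0.748

-0.748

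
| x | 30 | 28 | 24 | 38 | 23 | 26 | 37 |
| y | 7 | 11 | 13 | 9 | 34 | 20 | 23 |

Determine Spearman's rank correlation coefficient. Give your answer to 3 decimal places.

-0.536

Rank x: 5, 4, 2, 7, 1, 3, 6
Rank y: 1, 3, 4, 2, 7, 5, 6
d = rank(x) − rank(y): 4, 1, -2, 5, -6, -2, 0; Σd² = 86
ρ = 1 − 6Σd² / [n(n²−1)] = 1 − 6×86 / (7×48) = 1 − 516/336 ≈ -0.536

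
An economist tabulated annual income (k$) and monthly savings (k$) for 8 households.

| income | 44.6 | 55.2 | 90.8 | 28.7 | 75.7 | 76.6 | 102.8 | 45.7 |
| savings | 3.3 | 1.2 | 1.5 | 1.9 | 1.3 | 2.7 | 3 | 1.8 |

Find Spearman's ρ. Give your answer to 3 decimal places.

Rank income: 2, 4, 7, 1, 5, 6, 8, 3
Rank savings: 8, 1, 3, 5, 2, 6, 7, 4
d = rank(income) − rank(savings): -6, 3, 4, -4, 3, 0, 1, -1; Σd² = 88
ρ = 1 − 6Σd² / [n(n²−1)] = 1 − 6×88 / (8×63) = 1 − 528/504 ≈ -0.048

-0.048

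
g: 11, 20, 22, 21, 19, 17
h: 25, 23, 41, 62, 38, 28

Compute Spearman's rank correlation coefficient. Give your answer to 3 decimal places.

0.600

Rank g: 1, 4, 6, 5, 3, 2
Rank h: 2, 1, 5, 6, 4, 3
d = rank(g) − rank(h): -1, 3, 1, -1, -1, -1; Σd² = 14
ρ = 1 − 6Σd² / [n(n²−1)] = 1 − 6×14 / (6×35) = 1 − 84/210 ≈ 0.600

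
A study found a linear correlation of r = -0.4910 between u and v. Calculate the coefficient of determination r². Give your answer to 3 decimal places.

r² = (-0.4910)² = 0.241

0.241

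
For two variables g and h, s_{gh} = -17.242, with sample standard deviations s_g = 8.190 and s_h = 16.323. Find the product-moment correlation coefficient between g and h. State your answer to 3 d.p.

-0.129

r = Cov(g,h) / (s_g · s_h) = -17.242 / (8.190 × 16.323)
  = -17.242 / 133.6854 ≈ -0.129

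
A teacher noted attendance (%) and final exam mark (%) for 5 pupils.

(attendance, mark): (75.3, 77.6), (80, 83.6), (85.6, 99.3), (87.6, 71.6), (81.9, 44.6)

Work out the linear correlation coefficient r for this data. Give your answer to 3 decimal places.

0.095

n = 5, Σx = 410.4, Σy = 376.7, Σx² = 33778.82, Σy² = 29986.93, Σxy = 30956.26
nΣxy − ΣxΣy = 154781.3 − 154597.68 = 183.62
nΣx² − (Σx)² = 168894.1 − 168428.16 = 465.94; nΣy² − (Σy)² = 149934.65 − 141902.89 = 8031.76
r = 183.62 / √(465.94 × 8031.76) = 183.62 / 1934.5072 ≈ 0.095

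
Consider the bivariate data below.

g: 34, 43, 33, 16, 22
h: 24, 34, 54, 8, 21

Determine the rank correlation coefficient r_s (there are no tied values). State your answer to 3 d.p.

0.700

Rank g: 4, 5, 3, 1, 2
Rank h: 3, 4, 5, 1, 2
d = rank(g) − rank(h): 1, 1, -2, 0, 0; Σd² = 6
ρ = 1 − 6Σd² / [n(n²−1)] = 1 − 6×6 / (5×24) = 1 − 36/120 ≈ 0.700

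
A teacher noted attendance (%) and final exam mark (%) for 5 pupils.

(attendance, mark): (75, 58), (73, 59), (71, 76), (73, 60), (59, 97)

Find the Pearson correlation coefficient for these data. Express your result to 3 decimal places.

n = 5, Σx = 351, Σy = 350, Σx² = 24805, Σy² = 25630, Σxy = 24156
nΣxy − ΣxΣy = 120780 − 122850 = -2070
nΣx² − (Σx)² = 124025 − 123201 = 824; nΣy² − (Σy)² = 128150 − 122500 = 5650
r = -2070 / √(824 × 5650) = -2070 / 2157.6839 ≈ -0.959

-0.959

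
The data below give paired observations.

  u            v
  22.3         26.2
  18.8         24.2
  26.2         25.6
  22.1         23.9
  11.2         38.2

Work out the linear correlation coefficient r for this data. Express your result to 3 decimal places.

n = 5, Σu = 100.6, Σv = 138.1, Σu² = 2151.02, Σv² = 3957.89, Σuv = 2665.97
nΣuv − ΣuΣv = 13329.85 − 13892.86 = -563.01
nΣu² − (Σu)² = 10755.1 − 10120.36 = 634.74; nΣv² − (Σv)² = 19789.45 − 19071.61 = 717.84
r = -563.01 / √(634.74 × 717.84) = -563.01 / 675.0124 ≈ -0.834

-0.834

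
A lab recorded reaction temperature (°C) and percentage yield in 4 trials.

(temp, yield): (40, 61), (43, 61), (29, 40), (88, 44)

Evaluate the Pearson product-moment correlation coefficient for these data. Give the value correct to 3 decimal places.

-0.237

n = 4, Σx = 200, Σy = 206, Σx² = 12034, Σy² = 10978, Σxy = 10095
nΣxy − ΣxΣy = 40380 − 41200 = -820
nΣx² − (Σx)² = 48136 − 40000 = 8136; nΣy² − (Σy)² = 43912 − 42436 = 1476
r = -820 / √(8136 × 1476) = -820 / 3465.3623 ≈ -0.237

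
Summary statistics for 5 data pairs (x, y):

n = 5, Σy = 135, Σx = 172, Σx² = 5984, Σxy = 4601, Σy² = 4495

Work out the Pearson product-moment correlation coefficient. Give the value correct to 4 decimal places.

r = (nΣxy − ΣxΣy) / √[(nΣx² − (Σx)²)(nΣy² − (Σy)²)]
Numerator: 5×4601 − 172×135 = -215
Denominator: √[(29920 − 29584)(22475 − 18225)] = √[336 × 4250] = 1194.9895
r = -215 / 1194.9895 ≈ -0.1799

-0.1799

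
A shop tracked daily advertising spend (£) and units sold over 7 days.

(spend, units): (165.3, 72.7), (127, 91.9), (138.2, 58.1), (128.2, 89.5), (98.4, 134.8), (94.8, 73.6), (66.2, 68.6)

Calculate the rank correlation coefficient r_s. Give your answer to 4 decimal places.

Rank spend: 7, 4, 6, 5, 3, 2, 1
Rank units: 3, 6, 1, 5, 7, 4, 2
d = rank(spend) − rank(units): 4, -2, 5, 0, -4, -2, -1; Σd² = 66
ρ = 1 − 6Σd² / [n(n²−1)] = 1 − 6×66 / (7×48) = 1 − 396/336 ≈ -0.1786

-0.1786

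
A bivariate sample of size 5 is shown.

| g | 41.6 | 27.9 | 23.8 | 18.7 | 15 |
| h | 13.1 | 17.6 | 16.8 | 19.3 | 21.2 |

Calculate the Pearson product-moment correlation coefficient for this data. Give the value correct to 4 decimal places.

-0.9647

n = 5, Σg = 127, Σh = 88, Σg² = 3650.1, Σh² = 1585.54, Σgh = 2114.75
nΣgh − ΣgΣh = 10573.75 − 11176 = -602.25
nΣg² − (Σg)² = 18250.5 − 16129 = 2121.5; nΣh² − (Σh)² = 7927.7 − 7744 = 183.7
r = -602.25 / √(2121.5 × 183.7) = -602.25 / 624.2752 ≈ -0.9647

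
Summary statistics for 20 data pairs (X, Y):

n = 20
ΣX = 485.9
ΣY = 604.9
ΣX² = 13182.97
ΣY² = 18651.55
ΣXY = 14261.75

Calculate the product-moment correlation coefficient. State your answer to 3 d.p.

-0.620

r = (nΣXY − ΣXΣY) / √[(nΣX² − (ΣX)²)(nΣY² − (ΣY)²)]
Numerator: 20×14261.75 − 485.9×604.9 = -8685.91
Denominator: √[(263659.4 − 236098.81)(373031 − 365904.01)] = √[27560.59 × 7126.99] = 14015.1364
r = -8685.91 / 14015.1364 ≈ -0.620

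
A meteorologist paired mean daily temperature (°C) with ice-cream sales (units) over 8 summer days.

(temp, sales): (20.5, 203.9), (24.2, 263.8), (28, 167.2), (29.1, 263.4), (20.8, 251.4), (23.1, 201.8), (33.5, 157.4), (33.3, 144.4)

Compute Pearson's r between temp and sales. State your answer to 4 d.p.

n = 8, Σx = 212.5, Σy = 1653.3, Σx² = 5834.09, Σy² = 358052.37, Σxy = 42882.57
nΣxy − ΣxΣy = 343060.56 − 351326.25 = -8265.69
nΣx² − (Σx)² = 46672.72 − 45156.25 = 1516.47; nΣy² − (Σy)² = 2864418.96 − 2733400.89 = 131018.07
r = -8265.69 / √(1516.47 × 131018.07) = -8265.69 / 14095.5657 ≈ -0.5864

-0.5864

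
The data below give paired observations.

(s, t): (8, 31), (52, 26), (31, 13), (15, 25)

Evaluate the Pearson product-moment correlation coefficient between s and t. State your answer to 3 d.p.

-0.312

n = 4, Σs = 106, Σt = 95, Σs² = 3954, Σt² = 2431, Σst = 2378
nΣst − ΣsΣt = 9512 − 10070 = -558
nΣs² − (Σs)² = 15816 − 11236 = 4580; nΣt² − (Σt)² = 9724 − 9025 = 699
r = -558 / √(4580 × 699) = -558 / 1789.2512 ≈ -0.312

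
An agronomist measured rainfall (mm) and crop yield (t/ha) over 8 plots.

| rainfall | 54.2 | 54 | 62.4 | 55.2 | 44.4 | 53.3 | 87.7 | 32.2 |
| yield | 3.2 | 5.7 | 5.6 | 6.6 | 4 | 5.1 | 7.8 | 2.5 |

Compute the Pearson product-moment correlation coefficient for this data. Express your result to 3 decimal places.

n = 8, Σx = 443.4, Σy = 40.5, Σx² = 26334.82, Σy² = 226.75, Σxy = 2408.99
nΣxy − ΣxΣy = 19271.92 − 17957.7 = 1314.22
nΣx² − (Σx)² = 210678.56 − 196603.56 = 14075; nΣy² − (Σy)² = 1814 − 1640.25 = 173.75
r = 1314.22 / √(14075 × 173.75) = 1314.22 / 1563.8194 ≈ 0.840

0.840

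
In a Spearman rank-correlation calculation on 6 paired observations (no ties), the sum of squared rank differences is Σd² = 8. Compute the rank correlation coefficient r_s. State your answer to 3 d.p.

ρ = 1 − 6Σd² / [n(n²−1)] = 1 − 6×8 / (6×35)
  = 1 − 48/210 = 1 − 0.2286 ≈ 0.771

0.771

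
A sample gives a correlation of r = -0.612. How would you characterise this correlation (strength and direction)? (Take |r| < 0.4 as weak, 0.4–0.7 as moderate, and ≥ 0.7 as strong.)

moderate negative

r = -0.612 < 0 so the relationship is negative.
|r| = 0.612, which falls in the moderate range.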